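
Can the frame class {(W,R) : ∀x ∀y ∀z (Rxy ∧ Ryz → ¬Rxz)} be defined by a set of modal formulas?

No — not modally definable

Modal frame validity is preserved under surjective bounded morphisms.
The 5-cycle (worlds a,b,c,d,e with a→b→c→d→e→a) is intransitive. Mapping every world to a single reflexive point • is a surjective bounded morphism; the reflexive point is not intransitive (R••∧R•• but R••).
Hence intransitivity is not modally definable.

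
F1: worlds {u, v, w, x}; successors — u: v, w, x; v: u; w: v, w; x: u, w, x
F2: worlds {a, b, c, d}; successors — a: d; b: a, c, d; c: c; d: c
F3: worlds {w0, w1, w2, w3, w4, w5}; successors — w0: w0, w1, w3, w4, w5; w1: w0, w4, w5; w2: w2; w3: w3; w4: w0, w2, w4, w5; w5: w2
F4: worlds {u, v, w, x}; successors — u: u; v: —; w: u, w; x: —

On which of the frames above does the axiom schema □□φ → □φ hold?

F3, F4

Frame correspondent (Sahlqvist): ∀x ∀y (Rxy → ∃z (Rxz ∧ Rzy)) — i.e. density.
F1: fails — Rvu but no z with Rvz and Rzu.
F2: fails — Rba but no z with Rbz and Rza.
F3: ✓.
F4: ✓.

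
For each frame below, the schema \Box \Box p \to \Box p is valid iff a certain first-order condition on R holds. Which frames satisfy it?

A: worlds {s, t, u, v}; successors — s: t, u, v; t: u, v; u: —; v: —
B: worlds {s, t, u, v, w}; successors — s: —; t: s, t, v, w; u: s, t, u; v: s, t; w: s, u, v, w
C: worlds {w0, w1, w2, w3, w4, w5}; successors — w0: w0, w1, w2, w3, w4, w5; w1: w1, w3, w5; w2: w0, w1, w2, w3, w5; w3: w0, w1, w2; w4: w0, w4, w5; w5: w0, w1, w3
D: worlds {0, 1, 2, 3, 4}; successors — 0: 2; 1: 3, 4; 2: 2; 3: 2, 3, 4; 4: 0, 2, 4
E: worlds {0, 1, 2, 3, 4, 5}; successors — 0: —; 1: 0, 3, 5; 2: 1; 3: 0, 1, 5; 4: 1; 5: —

B, C, D

The schema corresponds to density: \forall x \forall y (Rxy \to \exists z (Rxz \wedge Rzy)).
A: fails — Rtv but no z with Rtz and Rzv.
B: condition met.
C: condition met.
D: condition met.
E: fails — R31 but no z with R3z and Rz1.
Valid on: B, C, D.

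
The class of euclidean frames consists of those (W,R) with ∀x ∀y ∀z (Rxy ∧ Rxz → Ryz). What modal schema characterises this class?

◇q → □◇q

This is the Euclidean property; the standard corresponding axiom is 5: ◇q → □◇q.
Suppose ◇q→□◇q is valid. Take Rxy, Rxz and set V(q)={y}. Then ◇q at x, so □◇q at x, so ◇q at z, so some w with Rzw has q; w=y, i.e. Rzy. By symmetry of the argument, Ryz.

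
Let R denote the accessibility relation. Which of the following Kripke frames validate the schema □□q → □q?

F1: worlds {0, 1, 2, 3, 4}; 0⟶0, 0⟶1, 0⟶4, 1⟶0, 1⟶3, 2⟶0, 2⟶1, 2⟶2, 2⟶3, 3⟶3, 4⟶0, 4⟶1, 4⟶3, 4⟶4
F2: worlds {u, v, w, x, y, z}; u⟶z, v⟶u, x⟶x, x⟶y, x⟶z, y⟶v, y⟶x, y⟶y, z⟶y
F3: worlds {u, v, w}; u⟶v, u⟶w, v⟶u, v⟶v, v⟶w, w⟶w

F1, F3

The schema corresponds to density: ∀x ∀y (Rxy → ∃z (Rxz ∧ Rzy)).
F1: satisfies the condition.
F2: fails — Ruz but no t with Rut and Rtz.
F3: satisfies the condition.
Valid on: F1, F3.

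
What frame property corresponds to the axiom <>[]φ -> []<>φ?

This is the .2 axiom.
Its frame correspondent is convergence — forall x forall y forall z (Rxy & Rxz -> exists w (Ryw & Rzw)).

Convergence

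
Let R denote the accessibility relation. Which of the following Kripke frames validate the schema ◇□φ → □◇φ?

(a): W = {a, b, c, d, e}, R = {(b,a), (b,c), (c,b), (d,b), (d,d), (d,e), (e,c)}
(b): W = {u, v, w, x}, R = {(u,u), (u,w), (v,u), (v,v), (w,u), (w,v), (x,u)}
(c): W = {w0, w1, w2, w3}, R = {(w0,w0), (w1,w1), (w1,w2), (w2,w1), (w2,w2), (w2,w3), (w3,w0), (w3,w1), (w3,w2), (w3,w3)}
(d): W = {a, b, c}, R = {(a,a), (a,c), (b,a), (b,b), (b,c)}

The schema corresponds to convergence: ∀x ∀y ∀z (Rxy ∧ Rxz → ∃w (Ryw ∧ Rzw)).
(a): fails — Rbc and Rba but c and a have no common successor.
(b): condition met.
(c): fails — Rw3w1 and Rw3w0 but w1 and w0 have no common successor.
(d): fails — Raa and Rac but a and c have no common successor.
Valid on: (b).

(b)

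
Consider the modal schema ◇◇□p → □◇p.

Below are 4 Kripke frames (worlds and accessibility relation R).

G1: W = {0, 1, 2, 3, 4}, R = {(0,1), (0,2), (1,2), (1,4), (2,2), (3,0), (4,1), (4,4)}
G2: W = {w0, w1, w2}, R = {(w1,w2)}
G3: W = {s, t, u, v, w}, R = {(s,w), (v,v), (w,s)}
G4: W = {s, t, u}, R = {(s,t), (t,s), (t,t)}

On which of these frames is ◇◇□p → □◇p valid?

The schema corresponds to a generalized confluence (Geach) condition: ∀x ∀y ∀z ((xR²y ∧ xRz) → ∃w (yRw ∧ zRw)).
G1: fails — 0R²4, 0R2 but no w with 4Rw and 2Rw.
G2: satisfies the condition.
G3: fails — sR²s, sRw but no w* with sRw* and wRw*.
G4: satisfies the condition.
Valid on: G2, G4.

G2, G4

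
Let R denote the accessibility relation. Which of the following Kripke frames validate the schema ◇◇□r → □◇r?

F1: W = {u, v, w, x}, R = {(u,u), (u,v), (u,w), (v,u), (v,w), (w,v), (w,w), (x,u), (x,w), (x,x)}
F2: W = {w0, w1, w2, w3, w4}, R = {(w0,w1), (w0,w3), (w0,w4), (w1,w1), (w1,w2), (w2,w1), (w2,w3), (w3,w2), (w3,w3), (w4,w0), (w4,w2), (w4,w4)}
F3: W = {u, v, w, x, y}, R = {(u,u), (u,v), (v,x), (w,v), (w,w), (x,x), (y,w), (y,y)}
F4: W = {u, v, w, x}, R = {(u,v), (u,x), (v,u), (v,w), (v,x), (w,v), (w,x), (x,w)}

The schema corresponds to a generalized confluence (Geach) condition: ∀x ∀y ∀z ((xR²y ∧ xRz) → ∃w (yRw ∧ zRw)).
F1: holds.
F2: fails — w0R²w2, w0Rw4 but no w with w2Rw and w4Rw.
F3: fails — uR²u, uRv but no t with uRt and vRt.
F4: fails — uR²u, uRx but no t with uRt and xRt.
Valid on: F1.

F1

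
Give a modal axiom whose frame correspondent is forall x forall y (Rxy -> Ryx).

A defining formula is ψ → □◇ψ (the B axiom).
Suppose ψ→□◇ψ is valid. Take Rxy and set V(ψ)={x}. Then ψ at x, so □◇ψ at x, so ◇ψ at y, so some z with Ryz has ψ; z=x, i.e. Ryx.

ψ → □◇ψ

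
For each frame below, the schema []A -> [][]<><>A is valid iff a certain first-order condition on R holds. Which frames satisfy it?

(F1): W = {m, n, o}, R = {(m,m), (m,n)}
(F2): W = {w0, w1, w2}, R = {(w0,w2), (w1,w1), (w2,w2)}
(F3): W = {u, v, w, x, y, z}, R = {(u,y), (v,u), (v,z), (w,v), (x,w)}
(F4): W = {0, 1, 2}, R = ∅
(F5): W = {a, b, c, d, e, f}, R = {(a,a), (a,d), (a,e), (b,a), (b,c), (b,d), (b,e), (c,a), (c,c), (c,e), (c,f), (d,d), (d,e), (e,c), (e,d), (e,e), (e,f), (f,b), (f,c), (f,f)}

(F2), (F4), (F5)

The schema corresponds to a generalized confluence (Geach) condition: forall x forall z (x R^2 z -> exists w (xRw & z R^2 w)).
(F1): fails — mR²n but no w with mRw and nR²w.
(F2): condition met.
(F3): fails — vR²y but no t with vRt and yR²t.
(F4): condition met.
(F5): condition met.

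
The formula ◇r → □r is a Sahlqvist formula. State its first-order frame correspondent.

This is the CD axiom.
It corresponds to partial functionality: ∀x ∀y ∀z (Rxy ∧ Rxz → y = z).

Partial functionality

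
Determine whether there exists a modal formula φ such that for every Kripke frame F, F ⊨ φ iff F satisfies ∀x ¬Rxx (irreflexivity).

If a class were modally definable it would be closed under surjective bounded morphisms (Goldblatt–Thomason).
The 3-cycle (worlds 0,1,2 with 0→1→2→0) is irreflexive, and the map sending every world to a single reflexive point • is a surjective bounded morphism (forth: every edge maps to (•,•); back: every world has a successor). So any modal formula valid on the 3-cycle is also valid on the reflexive point, which is not irreflexive.
Hence irreflexivity is not modally definable.

No — not modally definable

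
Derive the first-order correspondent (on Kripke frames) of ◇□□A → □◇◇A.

This is a Sahlqvist (Geach-type) schema ◇^1□^2A → □^1◇^2A.
First-order correspondent: ∀x ∀y ∀z ((xRy ∧ xRz) → ∃w (yR²w ∧ zR²w)).

∀x ∀y ∀z ((xRy ∧ xRz) → ∃w (yR²w ∧ zR²w))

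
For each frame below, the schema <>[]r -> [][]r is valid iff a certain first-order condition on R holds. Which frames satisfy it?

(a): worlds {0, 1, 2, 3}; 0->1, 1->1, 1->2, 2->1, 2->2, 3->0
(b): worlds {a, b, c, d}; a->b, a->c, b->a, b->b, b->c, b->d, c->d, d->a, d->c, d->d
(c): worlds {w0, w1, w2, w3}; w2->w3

(a), (c)

This is the axiom for a generalized confluence (Geach) condition; its first-order frame correspondent is forall x forall y forall z ((xRy & x R^2 z) -> exists w (yRw & z = w)).
(a): holds.
(b): fails — aRc, aR²a but no w with cRw and a=w.
(c): holds.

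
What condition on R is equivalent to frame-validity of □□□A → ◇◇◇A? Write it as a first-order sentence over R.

∀x ∃w (xR³w ∧ xR³w)

This is a Sahlqvist (Geach-type) schema ◇^0□^3A → □^0◇^3A.
First-order correspondent: ∀x ∃w (xR³w ∧ xR³w).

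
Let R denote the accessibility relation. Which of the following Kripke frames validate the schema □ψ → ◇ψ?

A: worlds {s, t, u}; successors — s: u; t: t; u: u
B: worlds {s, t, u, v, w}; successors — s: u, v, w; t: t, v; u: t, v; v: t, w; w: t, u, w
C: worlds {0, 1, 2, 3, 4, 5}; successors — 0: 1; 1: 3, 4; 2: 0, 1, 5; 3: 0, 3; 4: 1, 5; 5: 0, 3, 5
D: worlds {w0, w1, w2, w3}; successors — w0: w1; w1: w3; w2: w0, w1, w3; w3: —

The schema corresponds to seriality: ∀x ∃y Rxy.
A: ✓.
B: ✓.
C: ✓.
D: fails — world w3 has no successor.

A, B, C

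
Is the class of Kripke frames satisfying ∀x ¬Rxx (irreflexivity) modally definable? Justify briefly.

Not definable by any modal formula

If a class were modally definable it would be closed under surjective bounded morphisms (Goldblatt–Thomason).
The 5-cycle (worlds 0,1,2,3,4 with 0→1→2→3→4→0) is irreflexive, and the map sending every world to a single reflexive point • is a surjective bounded morphism (forth: every edge maps to (•,•); back: every world has a successor). So any modal formula valid on the 5-cycle is also valid on the reflexive point, which is not irreflexive.
So no modal formula (or set of formulas) defines exactly the irreflexive frames.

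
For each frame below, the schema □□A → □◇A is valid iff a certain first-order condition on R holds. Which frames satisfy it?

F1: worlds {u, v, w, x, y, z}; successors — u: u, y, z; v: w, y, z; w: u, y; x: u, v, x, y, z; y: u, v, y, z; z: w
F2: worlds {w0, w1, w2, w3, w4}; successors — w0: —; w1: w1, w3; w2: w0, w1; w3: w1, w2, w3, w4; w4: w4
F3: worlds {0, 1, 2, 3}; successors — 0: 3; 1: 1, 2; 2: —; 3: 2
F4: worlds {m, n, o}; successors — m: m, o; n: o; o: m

F1, F4

Frame correspondent (Sahlqvist): ∀x ∀z (xRz → ∃w (xR²w ∧ zRw)) — i.e. a generalized confluence (Geach) condition.
F1: satisfies the condition.
F2: fails — w2Rw0 but no w with w2R²w and w0Rw.
F3: fails — 1R2 but no w with 1R²w and 2Rw.
F4: satisfies the condition.
Valid on: F1, F4.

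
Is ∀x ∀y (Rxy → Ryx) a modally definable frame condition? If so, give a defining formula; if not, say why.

Yes — defined by r → □◇r

The condition is symmetry. A defining modal formula is r → □◇r.
Suppose r→□◇r is valid. Take Rxy and set V(r)={x}. Then r at x, so □◇r at x, so ◇r at y, so some z with Ryz has r; z=x, i.e. Ryx.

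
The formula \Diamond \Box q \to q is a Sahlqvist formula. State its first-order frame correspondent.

Symmetry

This schema is equivalent to the B axiom q → □◇q.
It corresponds to symmetry: \forall x \forall y (Rxy \to Ryx).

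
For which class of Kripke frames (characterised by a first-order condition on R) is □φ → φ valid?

Suppose □φ→φ is valid. At any x set V(φ)={w : Rxw}. Then □φ holds at x, so φ holds at x, i.e. Rxx.

reflexivity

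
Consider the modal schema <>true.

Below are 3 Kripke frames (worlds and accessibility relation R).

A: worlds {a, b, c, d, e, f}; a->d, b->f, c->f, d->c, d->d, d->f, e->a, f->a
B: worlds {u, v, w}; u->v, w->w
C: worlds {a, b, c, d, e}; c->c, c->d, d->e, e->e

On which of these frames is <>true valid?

Frame correspondent (Sahlqvist): forall x exists y Rxy — i.e. seriality.
A: holds.
B: fails — world v has no successor.
C: fails — world a has no successor.
Valid on: A.

A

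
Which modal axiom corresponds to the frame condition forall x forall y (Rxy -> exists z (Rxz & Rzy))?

□□ψ → □ψ

This is density; the standard corresponding axiom is C4: □□ψ → □ψ.
Suppose □□ψ→□ψ is valid. Take Rxy and set V(ψ)={w : xR²w}. Then □□ψ at x, so □ψ at x, so ψ at y, i.e. ∃z(Rxz∧Rzy).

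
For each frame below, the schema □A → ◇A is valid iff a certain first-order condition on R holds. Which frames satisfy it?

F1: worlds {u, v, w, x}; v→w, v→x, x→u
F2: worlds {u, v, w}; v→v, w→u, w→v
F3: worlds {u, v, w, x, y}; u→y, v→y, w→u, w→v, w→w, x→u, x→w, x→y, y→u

Frame correspondent (Sahlqvist): ∀x ∃y Rxy — i.e. seriality.
F1: fails — world u has no successor.
F2: fails — world u has no successor.
F3: satisfies the condition.
Valid on: F3.

F3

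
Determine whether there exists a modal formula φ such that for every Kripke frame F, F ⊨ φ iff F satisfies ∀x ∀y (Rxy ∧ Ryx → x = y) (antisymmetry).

Not definable by any modal formula

If a class were modally definable it would be closed under surjective bounded morphisms (Goldblatt–Thomason).
The 8-cycle (worlds a,b,c,d,e,f,g,h with a→b→c→d→e→f→g→h→a) is antisymmetric. Sending even-indexed worlds to • and odd-indexed worlds to ∘ is a surjective bounded morphism onto the two-world frame with •↔∘, which is not antisymmetric.
So no modal formula (or set of formulas) defines exactly the antisymmetric frames.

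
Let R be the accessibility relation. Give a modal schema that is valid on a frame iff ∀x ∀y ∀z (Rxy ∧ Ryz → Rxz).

The condition is transitivity. The 4 schema □p → □□p defines it.
Suppose □p→□□p is valid. Take Rxy, Ryz and set V(p)={w : Rxw}. Then □p at x, so □□p at x, so □p at y, so p at z, i.e. Rxz.

□p → □□p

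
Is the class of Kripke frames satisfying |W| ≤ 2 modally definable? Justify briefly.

Modal frame validity is preserved under disjoint unions.
Any modal formula valid on each of 3 disjoint one-world frames is valid on their disjoint union (validity is preserved under disjoint unions). Each one-world frame has |W|=1≤2, but the union has |W|=3.
So the class is not modally definable.

No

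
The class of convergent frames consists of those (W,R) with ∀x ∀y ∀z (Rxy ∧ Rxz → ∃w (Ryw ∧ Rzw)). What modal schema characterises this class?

The condition is convergence. The .2 schema ◇□r → □◇r defines it.
Suppose ◇□r→□◇r is valid. Take Rxy, Rxz and set V(r)={w : Ryw}. Then □r at y so ◇□r at x, so □◇r at x, so ◇r at z, giving w with Rzw and Ryw.

◇□r → □◇r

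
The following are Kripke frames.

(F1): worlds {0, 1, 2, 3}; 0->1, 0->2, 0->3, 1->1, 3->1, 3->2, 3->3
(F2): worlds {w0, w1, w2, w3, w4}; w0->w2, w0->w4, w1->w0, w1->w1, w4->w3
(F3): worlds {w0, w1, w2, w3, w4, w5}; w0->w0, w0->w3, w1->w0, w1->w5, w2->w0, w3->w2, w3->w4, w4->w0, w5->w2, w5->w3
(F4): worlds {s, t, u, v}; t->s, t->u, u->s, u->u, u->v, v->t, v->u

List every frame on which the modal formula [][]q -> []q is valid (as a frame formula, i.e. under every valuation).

The schema corresponds to density: forall x forall y (Rxy -> exists z (Rxz & Rzy)).
(F1): ✓.
(F2): fails — Rw0w4 but no z with Rw0z and Rzw4.
(F3): fails — Rw1w5 but no z with Rw1z and Rzw5.
(F4): fails — Rvt but no z with Rvz and Rzt.

(F1)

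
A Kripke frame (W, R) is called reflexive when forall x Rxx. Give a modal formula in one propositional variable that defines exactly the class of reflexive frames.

□s → s

The condition is reflexivity. The T schema □s → s defines it.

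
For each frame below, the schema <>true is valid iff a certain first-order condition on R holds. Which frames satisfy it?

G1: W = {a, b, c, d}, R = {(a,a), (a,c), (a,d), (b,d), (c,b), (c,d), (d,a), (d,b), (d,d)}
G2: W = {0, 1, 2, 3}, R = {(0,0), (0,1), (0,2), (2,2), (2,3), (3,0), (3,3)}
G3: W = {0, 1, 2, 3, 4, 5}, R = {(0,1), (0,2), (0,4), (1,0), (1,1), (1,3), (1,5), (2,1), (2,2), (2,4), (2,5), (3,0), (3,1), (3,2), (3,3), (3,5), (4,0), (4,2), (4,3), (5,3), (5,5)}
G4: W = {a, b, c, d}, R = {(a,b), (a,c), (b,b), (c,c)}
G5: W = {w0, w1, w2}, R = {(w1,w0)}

G1, G3

This is the axiom for seriality; its first-order frame correspondent is forall x exists y Rxy.
G1: holds.
G2: fails — world 1 has no successor.
G3: holds.
G4: fails — world d has no successor.
G5: fails — world w0 has no successor.
Valid on: G1, G3.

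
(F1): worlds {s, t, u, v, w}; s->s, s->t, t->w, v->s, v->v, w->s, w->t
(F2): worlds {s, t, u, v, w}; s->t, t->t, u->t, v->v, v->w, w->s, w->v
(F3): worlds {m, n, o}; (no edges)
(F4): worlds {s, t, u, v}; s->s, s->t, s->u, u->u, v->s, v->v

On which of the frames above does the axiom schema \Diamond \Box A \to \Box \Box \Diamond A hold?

(F3)

Frame correspondent (Sahlqvist): \forall x \forall y \forall z ((xRy \wedge x R^2 z) \to \exists w (yRw \wedge zRw)) — i.e. a generalized confluence (Geach) condition.
(F1): fails — sRs, sR²t but no w* with sRw* and tRw*.
(F2): fails — vRv, vR²s but no w* with vRw* and sRw*.
(F3): ✓.
(F4): fails — sRs, sR²t but no w with sRw and tRw.
Valid on: (F3).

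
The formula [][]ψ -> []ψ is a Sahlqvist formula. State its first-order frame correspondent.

density: forall x forall y (Rxy -> exists z (Rxz & Rzy))

Suppose □□ψ→□ψ is valid. Take Rxy and set V(ψ)={w : xR²w}. Then □□ψ at x, so □ψ at x, so ψ at y, i.e. ∃z(Rxz∧Rzy).
Conversely, any frame satisfying forall x forall y (Rxy -> exists z (Rxz & Rzy)) validates the schema.
So the correspondent is density.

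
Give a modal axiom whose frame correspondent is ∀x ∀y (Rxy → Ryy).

□(□p → p)

This is shift-reflexivity; the standard corresponding axiom is T□: □(□p → p).
Suppose □(□p→p) is valid. Take Rxy and set V(p)={w : Ryw}. Then at y, □p holds; since □(□p→p) at x, □p→p at y, so p at y, i.e. Ryy.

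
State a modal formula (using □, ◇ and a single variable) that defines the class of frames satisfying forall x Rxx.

□ψ → ψ

The condition is reflexivity. The T schema □ψ → ψ defines it.
Suppose □ψ→ψ is valid. At any x set V(ψ)={w : Rxw}. Then □ψ holds at x, so ψ holds at x, i.e. Rxx.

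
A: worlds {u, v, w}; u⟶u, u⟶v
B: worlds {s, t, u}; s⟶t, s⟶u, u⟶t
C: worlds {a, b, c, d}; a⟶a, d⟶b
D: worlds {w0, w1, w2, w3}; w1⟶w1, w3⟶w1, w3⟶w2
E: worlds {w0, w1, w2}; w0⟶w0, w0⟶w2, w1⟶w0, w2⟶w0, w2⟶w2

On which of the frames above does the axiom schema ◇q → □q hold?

C

Frame correspondent (Sahlqvist): ∀x ∀y ∀z (Rxy ∧ Rxz → y = z) — i.e. partial functionality.
A: fails — u sees both u and v.
B: fails — s sees both t and u.
C: condition met.
D: fails — w3 sees both w1 and w2.
E: fails — w0 sees both w0 and w2.
Valid on: C.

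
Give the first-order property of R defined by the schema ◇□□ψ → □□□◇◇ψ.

This is a Sahlqvist (Geach-type) schema ◇^1□^2ψ → □^3◇^2ψ.
First-order correspondent: ∀x ∀y ∀z ((xRy ∧ xR³z) → ∃w (yR²w ∧ zR²w)).

∀x ∀y ∀z ((xRy ∧ xR³z) → ∃w (yR²w ∧ zR²w))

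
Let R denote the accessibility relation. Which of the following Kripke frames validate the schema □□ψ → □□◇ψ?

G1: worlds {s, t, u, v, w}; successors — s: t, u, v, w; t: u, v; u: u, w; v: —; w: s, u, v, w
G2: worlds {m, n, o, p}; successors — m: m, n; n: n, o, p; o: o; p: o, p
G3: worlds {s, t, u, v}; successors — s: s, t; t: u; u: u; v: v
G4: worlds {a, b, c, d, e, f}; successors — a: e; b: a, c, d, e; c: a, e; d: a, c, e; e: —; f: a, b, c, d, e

G2, G3

The schema corresponds to a generalized confluence (Geach) condition: ∀x ∀z (xR²z → ∃w (xR²w ∧ zRw)).
G1: fails — sR²v but no w* with sR²w* and vRw*.
G2: satisfies the condition.
G3: satisfies the condition.
G4: fails — bR²e but no w with bR²w and eRw.
Valid on: G2, G3.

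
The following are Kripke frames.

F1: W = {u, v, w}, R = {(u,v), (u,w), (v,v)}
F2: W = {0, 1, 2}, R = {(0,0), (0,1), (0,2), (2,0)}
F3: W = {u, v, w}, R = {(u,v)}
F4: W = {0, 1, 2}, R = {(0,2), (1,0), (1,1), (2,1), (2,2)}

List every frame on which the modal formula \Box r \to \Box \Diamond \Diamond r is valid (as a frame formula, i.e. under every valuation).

Frame correspondent (Sahlqvist): \forall x \forall z (xRz \to \exists w (xRw \wedge z R^2 w)) — i.e. a generalized confluence (Geach) condition.
F1: fails — uRw but no t with uRt and wR²t.
F2: fails — 0R1 but no w with 0Rw and 1R²w.
F3: fails — uRv but no t with uRt and vR²t.
F4: holds.

F4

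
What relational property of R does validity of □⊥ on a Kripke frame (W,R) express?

emptiness of R

□⊥ is valid iff no world has any successor (otherwise □⊥ fails at any world with one).
The converse is a direct semantic check.
So the correspondent is emptiness of R.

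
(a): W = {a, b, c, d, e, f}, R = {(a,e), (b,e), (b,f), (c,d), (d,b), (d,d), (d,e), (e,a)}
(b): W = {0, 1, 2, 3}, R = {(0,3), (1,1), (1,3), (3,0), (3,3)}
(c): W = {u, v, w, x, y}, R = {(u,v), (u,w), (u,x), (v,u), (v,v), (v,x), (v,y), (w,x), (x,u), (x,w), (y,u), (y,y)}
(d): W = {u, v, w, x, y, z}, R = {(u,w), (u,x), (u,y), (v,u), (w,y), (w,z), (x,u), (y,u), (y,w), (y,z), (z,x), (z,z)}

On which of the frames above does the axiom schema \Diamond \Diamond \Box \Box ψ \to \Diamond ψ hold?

This is the axiom for a generalized confluence (Geach) condition; its first-order frame correspondent is \forall x \forall y (x R^2 y \to \exists w (y R^2 w \wedge xRw)).
(a): fails — aR²a but no w with aR²w and aRw.
(b): holds.
(c): fails — wR²w but no t with wR²t and wRt.
(d): fails — vR²x but no t with xR²t and vRt.
Valid on: (b).

(b)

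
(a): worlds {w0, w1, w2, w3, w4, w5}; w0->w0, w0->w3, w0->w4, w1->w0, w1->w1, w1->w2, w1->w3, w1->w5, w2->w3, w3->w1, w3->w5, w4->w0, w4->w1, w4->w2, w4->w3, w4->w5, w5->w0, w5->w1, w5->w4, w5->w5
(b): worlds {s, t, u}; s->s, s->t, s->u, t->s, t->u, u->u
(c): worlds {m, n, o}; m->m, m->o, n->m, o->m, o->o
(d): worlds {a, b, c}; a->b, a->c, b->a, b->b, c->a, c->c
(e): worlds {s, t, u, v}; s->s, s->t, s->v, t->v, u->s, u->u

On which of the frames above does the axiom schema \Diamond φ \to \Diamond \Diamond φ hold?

(b), (c), (d)

Frame correspondent (Sahlqvist): \forall x \forall y (xRy \to \exists w (y = w \wedge x R^2 w)) — i.e. a generalized confluence (Geach) condition.
(a): fails — w2Rw3 but no w with w3=w and w2R²w.
(b): ✓.
(c): ✓.
(d): ✓.
(e): fails — tRv but no w with v=w and tR²w.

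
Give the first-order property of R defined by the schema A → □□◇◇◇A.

∀x ∀z (xR²z → ∃w (x = w ∧ zR³w))

This is a Sahlqvist (Geach-type) schema ◇^0□^0A → □^2◇^3A.
Minimal-valuation argument: fix x; take any y with xR^0y and any z with xR^2z. Set V(A) to the set of worlds R-reachable from y in exactly 0 steps. Then □^0A holds at y, so the antecedent holds at x; validity forces ◇^3A at z, giving a w with zR^3w and yR^0w.
First-order correspondent: ∀x ∀z (xR²z → ∃w (x = w ∧ zR³w)).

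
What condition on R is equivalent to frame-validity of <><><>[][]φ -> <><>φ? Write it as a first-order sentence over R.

forall x forall y (x R^3 y -> exists w (y R^2 w & x R^2 w))

This is a Sahlqvist (Geach-type) schema ◇^3□^2φ → □^0◇^2φ.
First-order correspondent: forall x forall y (x R^3 y -> exists w (y R^2 w & x R^2 w)).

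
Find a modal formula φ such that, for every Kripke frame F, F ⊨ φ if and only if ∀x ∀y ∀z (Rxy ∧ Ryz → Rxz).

A defining formula is □ψ → □□ψ (the 4 axiom).

□ψ → □□ψ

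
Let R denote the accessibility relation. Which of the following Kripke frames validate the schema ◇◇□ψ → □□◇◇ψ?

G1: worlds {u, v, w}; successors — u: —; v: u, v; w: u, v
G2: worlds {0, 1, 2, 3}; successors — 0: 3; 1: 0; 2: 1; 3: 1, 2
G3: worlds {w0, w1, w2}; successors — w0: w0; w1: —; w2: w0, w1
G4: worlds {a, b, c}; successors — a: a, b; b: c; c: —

Frame correspondent (Sahlqvist): ∀x ∀y ∀z ((xR²y ∧ xR²z) → ∃w (yRw ∧ zR²w)) — i.e. a generalized confluence (Geach) condition.
G1: fails — vR²u, vR²u but no t with uRt and uR²t.
G2: fails — 0R²1, 0R²1 but no w with 1Rw and 1R²w.
G3: ✓.
G4: fails — aR²a, aR²b but no w with aRw and bR²w.

G3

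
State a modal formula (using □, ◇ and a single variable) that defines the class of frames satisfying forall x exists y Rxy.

The condition is seriality. The D schema □ψ → ◇ψ defines it.
Suppose □ψ→◇ψ is valid. At any x set V(ψ)=W. Then □ψ at x, so ◇ψ at x, so x has a successor.

□ψ → ◇ψ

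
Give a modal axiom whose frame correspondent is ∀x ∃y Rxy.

□p → ◇p

This is seriality; the standard corresponding axiom is D: □p → ◇p.
Suppose □p→◇p is valid. At any x set V(p)=W. Then □p at x, so ◇p at x, so x has a successor.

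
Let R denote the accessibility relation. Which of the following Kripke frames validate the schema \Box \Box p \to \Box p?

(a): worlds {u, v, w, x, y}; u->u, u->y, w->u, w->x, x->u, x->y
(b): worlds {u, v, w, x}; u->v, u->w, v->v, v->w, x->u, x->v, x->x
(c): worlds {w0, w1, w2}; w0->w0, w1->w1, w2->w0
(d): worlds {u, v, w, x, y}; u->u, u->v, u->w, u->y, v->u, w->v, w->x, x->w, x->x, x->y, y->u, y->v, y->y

(b), (c)

The schema corresponds to density: \forall x \forall y (Rxy \to \exists z (Rxz \wedge Rzy)).
(a): fails — Rwx but no z with Rwz and Rzx.
(b): holds.
(c): holds.
(d): fails — Rwv but no z with Rwz and Rzv.
Valid on: (b), (c).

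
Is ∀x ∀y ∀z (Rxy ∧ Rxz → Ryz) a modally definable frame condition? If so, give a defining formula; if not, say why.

This is a Sahlqvist condition; the 5 axiom ◇p → □◇p defines it.
Suppose ◇p→□◇p is valid. Take Rxy, Rxz and set V(p)={y}. Then ◇p at x, so □◇p at x, so ◇p at z, so some w with Rzw has p; w=y, i.e. Rzy. By symmetry of the argument, Ryz.

Yes, by ◇p → □◇p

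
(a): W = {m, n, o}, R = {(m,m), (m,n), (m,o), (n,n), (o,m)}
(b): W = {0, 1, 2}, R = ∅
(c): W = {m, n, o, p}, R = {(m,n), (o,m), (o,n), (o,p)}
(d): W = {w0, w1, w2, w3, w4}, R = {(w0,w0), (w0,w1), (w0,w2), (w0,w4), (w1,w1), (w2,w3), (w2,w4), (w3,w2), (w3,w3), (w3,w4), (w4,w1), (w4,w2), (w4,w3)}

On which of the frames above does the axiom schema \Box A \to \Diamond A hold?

This is the axiom for seriality; its first-order frame correspondent is \forall x \exists y Rxy.
(a): ✓.
(b): fails — world 0 has no successor.
(c): fails — world n has no successor.
(d): ✓.
Valid on: (a), (d).

(a), (d)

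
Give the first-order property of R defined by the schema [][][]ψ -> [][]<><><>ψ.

This is a Sahlqvist (Geach-type) schema ◇^0□^3ψ → □^2◇^3ψ.
Minimal-valuation argument: fix x; take any y with xR^0y and any z with xR^2z. Set V(ψ) to the set of worlds R-reachable from y in exactly 3 steps. Then □^3ψ holds at y, so the antecedent holds at x; validity forces ◇^3ψ at z, giving a w with zR^3w and yR^3w.
First-order correspondent: forall x forall z (x R^2 z -> exists w (x R^3 w & z R^3 w)).

forall x forall z (x R^2 z -> exists w (x R^3 w & z R^3 w))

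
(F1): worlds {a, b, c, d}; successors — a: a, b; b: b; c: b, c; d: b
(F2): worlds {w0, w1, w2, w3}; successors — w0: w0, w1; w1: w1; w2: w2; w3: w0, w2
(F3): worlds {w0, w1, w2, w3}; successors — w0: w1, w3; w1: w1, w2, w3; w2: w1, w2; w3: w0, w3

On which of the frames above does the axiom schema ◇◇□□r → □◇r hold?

(F1), (F3)

The schema corresponds to a generalized confluence (Geach) condition: ∀x ∀y ∀z ((xR²y ∧ xRz) → ∃w (yR²w ∧ zRw)).
(F1): holds.
(F2): fails — w3R²w0, w3Rw2 but no w with w0R²w and w2Rw.
(F3): holds.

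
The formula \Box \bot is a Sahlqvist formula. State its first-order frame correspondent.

Emptiness of R

This schema is the Ver axiom.
Its frame correspondent is emptiness of R — \forall x \forall y \neg Rxy.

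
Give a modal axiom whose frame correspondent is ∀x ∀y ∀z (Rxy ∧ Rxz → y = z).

The condition is partial functionality. The CD schema ◇s → □s defines it.
Suppose ◇s→□s is valid. Take Rxy, Rxz and set V(s)={y}. Then ◇s at x, so □s at x, so s at z, i.e. z=y.

◇s → □s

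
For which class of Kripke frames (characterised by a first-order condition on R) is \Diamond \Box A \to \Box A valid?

the Euclidean property

Replacing A by ¬A and contraposing gives the equivalent schema ◇A → □◇A.
Suppose ◇A→□◇A is valid. Take Rxy, Rxz and set V(A)={y}. Then ◇A at x, so □◇A at x, so ◇A at z, so some w with Rzw has A; w=y, i.e. Rzy. By symmetry of the argument, Ryz.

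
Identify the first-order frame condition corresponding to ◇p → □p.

partial functionality: ∀x ∀y ∀z (Rxy ∧ Rxz → y = z)

Suppose ◇p→□p is valid. Take Rxy, Rxz and set V(p)={y}. Then ◇p at x, so □p at x, so p at z, i.e. z=y.
Conversely, on a frame with partial functionality the schema holds at every world under every valuation.
So the correspondent is partial functionality.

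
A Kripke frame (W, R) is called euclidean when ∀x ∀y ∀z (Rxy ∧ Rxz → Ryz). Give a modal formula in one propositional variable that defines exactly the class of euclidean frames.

◇r → □◇r

The condition is the Euclidean property. The 5 schema ◇r → □◇r defines it.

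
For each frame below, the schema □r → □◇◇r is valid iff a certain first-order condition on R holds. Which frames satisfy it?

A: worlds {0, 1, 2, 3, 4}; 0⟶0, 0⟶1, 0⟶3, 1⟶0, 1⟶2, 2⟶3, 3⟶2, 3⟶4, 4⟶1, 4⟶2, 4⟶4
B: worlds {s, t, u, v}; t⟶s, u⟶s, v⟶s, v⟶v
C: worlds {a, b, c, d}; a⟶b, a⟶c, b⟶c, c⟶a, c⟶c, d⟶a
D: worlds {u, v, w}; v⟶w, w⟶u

Frame correspondent (Sahlqvist): ∀x ∀z (xRz → ∃w (xRw ∧ zR²w)) — i.e. a generalized confluence (Geach) condition.
A: satisfies the condition.
B: fails — tRs but no w with tRw and sR²w.
C: satisfies the condition.
D: fails — vRw but no t with vRt and wR²t.

A, C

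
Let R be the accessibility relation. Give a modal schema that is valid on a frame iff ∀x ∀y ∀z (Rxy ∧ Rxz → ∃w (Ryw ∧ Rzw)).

A defining formula is ◇□r → □◇r (the .2 axiom).
Suppose ◇□r→□◇r is valid. Take Rxy, Rxz and set V(r)={w : Ryw}. Then □r at y so ◇□r at x, so □◇r at x, so ◇r at z, giving w with Rzw and Ryw.

◇□r → □◇r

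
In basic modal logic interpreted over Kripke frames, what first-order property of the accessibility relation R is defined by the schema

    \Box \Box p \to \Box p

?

This is the C4 axiom.
It corresponds to density: \forall x \forall y (Rxy \to \exists z (Rxz \wedge Rzy)).

density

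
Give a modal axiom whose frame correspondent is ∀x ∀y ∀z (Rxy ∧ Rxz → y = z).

A defining formula is ◇r → □r (the CD axiom).
Suppose ◇r→□r is valid. Take Rxy, Rxz and set V(r)={y}. Then ◇r at x, so □r at x, so r at z, i.e. z=y.

◇r → □r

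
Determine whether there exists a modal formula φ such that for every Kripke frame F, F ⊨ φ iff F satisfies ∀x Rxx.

The condition is reflexivity. A defining modal formula is □r → r.
Suppose □r→r is valid. At any x set V(r)={w : Rxw}. Then □r holds at x, so r holds at x, i.e. Rxx.

Yes — defined by □r → r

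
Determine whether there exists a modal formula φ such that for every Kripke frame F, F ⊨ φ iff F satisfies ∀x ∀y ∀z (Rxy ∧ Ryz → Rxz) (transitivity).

Yes — defined by □q → □□q

The condition is transitivity. A defining modal formula is □q → □□q.
Suppose □q→□□q is valid. Take Rxy, Ryz and set V(q)={w : Rxw}. Then □q at x, so □□q at x, so □q at y, so q at z, i.e. Rxz.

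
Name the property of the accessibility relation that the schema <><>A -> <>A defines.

Transitivity

This is a form of the 4 axiom.
Its frame correspondent is transitivity — forall x forall y forall z (Rxy & Ryz -> Rxz).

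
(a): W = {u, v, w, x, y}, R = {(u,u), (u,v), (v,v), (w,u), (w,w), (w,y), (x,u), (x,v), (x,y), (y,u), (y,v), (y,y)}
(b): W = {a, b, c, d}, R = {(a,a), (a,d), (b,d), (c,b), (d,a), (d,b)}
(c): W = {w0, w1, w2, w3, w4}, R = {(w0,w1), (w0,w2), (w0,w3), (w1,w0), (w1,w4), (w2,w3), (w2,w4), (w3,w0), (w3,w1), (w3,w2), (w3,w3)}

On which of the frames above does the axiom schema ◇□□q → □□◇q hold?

The schema corresponds to a generalized confluence (Geach) condition: ∀x ∀y ∀z ((xRy ∧ xR²z) → ∃w (yR²w ∧ zRw)).
(a): condition met.
(b): condition met.
(c): fails — w0Rw1, w0R²w1 but no w with w1R²w and w1Rw.
Valid on: (a), (b).

(a), (b)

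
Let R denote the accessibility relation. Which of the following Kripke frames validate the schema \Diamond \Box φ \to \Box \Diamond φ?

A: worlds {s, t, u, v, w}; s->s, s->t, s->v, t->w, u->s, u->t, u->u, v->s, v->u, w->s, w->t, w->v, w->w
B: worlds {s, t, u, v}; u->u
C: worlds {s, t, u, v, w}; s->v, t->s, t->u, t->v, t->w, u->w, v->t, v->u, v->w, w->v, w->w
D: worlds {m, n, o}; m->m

The schema corresponds to convergence: \forall x \forall y \forall z (Rxy \wedge Rxz \to \exists w (Ryw \wedge Rzw)).
A: fails — Rsv and Rst but v and t have no common successor.
B: satisfies the condition.
C: fails — Rtv and Rts but v and s have no common successor.
D: satisfies the condition.
Valid on: B, D.

B, D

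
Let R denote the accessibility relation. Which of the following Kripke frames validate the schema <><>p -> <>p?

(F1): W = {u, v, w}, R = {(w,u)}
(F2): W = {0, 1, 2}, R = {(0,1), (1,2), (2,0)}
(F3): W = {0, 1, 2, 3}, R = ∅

(F1), (F3)

The schema corresponds to transitivity: forall x forall y forall z (Rxy & Ryz -> Rxz).
(F1): ✓.
(F2): fails — R12 and R20 but not R10.
(F3): ✓.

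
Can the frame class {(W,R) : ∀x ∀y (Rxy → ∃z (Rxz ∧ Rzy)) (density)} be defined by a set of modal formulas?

This is a Sahlqvist condition; the C4 axiom □□q → □q defines it.

Definable; □□q → □q defines it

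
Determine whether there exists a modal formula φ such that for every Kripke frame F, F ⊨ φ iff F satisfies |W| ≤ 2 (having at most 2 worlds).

Any modally definable frame class is closed under disjoint unions.
Any modal formula valid on each of 3 disjoint one-world frames is valid on their disjoint union (validity is preserved under disjoint unions). Each one-world frame has |W|=1≤2, but the union has |W|=3.
So no modal formula (or set of formulas) defines exactly the |W|≤2 frames.

Not modally definable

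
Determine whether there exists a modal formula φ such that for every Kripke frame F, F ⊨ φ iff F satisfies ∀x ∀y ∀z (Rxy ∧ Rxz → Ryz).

Definable; ◇r → □◇r defines it

Yes: it is the Euclidean property, defined by the 5 schema ◇r → □◇r.
Suppose ◇r→□◇r is valid. Take Rxy, Rxz and set V(r)={y}. Then ◇r at x, so □◇r at x, so ◇r at z, so some w with Rzw has r; w=y, i.e. Rzy. By symmetry of the argument, Ryz.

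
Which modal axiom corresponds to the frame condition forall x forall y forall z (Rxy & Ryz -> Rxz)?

A defining formula is □q → □□q (the 4 axiom).
Suppose □q→□□q is valid. Take Rxy, Ryz and set V(q)={w : Rxw}. Then □q at x, so □□q at x, so □q at y, so q at z, i.e. Rxz.

□q → □□q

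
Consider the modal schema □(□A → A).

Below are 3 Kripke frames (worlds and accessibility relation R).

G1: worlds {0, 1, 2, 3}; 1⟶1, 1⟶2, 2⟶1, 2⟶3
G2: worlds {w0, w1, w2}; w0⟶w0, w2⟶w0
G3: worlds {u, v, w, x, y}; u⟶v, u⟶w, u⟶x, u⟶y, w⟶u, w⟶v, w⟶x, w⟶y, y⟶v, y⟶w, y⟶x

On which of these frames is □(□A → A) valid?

This is the axiom for shift-reflexivity; its first-order frame correspondent is ∀x ∀y (Rxy → Ryy).
G1: fails — R12 but not R22.
G2: satisfies the condition.
G3: fails — Ruv but not Rvv.
Valid on: G2.

G2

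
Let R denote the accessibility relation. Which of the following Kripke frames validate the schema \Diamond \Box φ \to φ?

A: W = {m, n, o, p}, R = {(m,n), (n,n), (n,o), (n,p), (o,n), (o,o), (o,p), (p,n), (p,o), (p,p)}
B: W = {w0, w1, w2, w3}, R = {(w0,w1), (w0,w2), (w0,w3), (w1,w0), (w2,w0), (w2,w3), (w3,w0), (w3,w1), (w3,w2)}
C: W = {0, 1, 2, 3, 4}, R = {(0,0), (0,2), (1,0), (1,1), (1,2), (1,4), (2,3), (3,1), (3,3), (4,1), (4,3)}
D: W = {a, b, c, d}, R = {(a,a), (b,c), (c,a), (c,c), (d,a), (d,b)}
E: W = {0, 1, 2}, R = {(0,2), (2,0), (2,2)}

E

The schema corresponds to a generalized confluence (Geach) condition: \forall x \forall y (xRy \to \exists w (yRw \wedge x = w)).
A: fails — mRn but no w with nRw and m=w.
B: fails — w3Rw1 but no w with w1Rw and w3=w.
C: fails — 0R2 but no w with 2Rw and 0=w.
D: fails — bRc but no w with cRw and b=w.
E: condition met.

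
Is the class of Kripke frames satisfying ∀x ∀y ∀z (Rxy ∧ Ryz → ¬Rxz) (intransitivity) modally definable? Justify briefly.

Not definable by any modal formula

Modal frame validity is preserved under surjective bounded morphisms.
The 5-cycle (worlds s,t,u,v,w with s→t→u→v→w→s) is intransitive. Mapping every world to a single reflexive point • is a surjective bounded morphism; the reflexive point is not intransitive (R••∧R•• but R••).
So no modal formula (or set of formulas) defines exactly the intransitive frames.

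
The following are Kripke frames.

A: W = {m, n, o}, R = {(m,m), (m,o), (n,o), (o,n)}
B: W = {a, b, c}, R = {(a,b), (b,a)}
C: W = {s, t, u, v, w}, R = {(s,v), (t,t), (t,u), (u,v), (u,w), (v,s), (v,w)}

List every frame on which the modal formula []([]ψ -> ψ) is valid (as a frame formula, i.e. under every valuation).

none

This is the axiom for shift-reflexivity; its first-order frame correspondent is forall x forall y (Rxy -> Ryy).
A: fails — Rno but not Roo.
B: fails — Rab but not Rbb.
C: fails — Ruv but not Rvv.
Valid on no frame.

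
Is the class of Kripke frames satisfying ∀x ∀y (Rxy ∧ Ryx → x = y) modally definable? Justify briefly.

If a class were modally definable it would be closed under surjective bounded morphisms (Goldblatt–Thomason).
The 4-cycle (worlds s,t,u,v with s→t→u→v→s) is antisymmetric. Sending even-indexed worlds to s and odd-indexed worlds to t is a surjective bounded morphism onto the two-world frame with s↔t, which is not antisymmetric.
So no modal formula (or set of formulas) defines exactly the antisymmetric frames.

No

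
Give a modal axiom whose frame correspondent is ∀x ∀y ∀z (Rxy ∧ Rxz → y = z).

The condition is partial functionality. The CD schema ◇q → □q defines it.
Suppose ◇q→□q is valid. Take Rxy, Rxz and set V(q)={y}. Then ◇q at x, so □q at x, so q at z, i.e. z=y.

◇q → □q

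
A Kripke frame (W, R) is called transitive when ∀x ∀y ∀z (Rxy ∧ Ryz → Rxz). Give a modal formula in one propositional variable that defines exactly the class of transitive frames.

□ψ → □□ψ

The condition is transitivity. The 4 schema □ψ → □□ψ defines it.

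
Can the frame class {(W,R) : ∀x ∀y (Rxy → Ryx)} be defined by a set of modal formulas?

This is a Sahlqvist condition; the B axiom q → □◇q defines it.
Suppose q→□◇q is valid. Take Rxy and set V(q)={x}. Then q at x, so □◇q at x, so ◇q at y, so some z with Ryz has q; z=x, i.e. Ryx.

Yes, by q → □◇q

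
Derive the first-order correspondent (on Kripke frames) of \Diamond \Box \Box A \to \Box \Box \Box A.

This is a Sahlqvist (Geach-type) schema ◇^1□^2A → □^3◇^0A.
First-order correspondent: \forall x \forall y \forall z ((xRy \wedge x R^3 z) \to \exists w (y R^2 w \wedge z = w)).

\forall x \forall y \forall z ((xRy \wedge x R^3 z) \to \exists w (y R^2 w \wedge z = w))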